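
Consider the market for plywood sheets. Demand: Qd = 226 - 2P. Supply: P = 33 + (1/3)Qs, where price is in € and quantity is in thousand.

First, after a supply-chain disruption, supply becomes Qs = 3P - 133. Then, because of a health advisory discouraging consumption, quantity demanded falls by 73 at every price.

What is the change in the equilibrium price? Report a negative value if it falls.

Initially, 226 - 2P = 3P - 99, so 325 = 5P and P = 65, Q = 96.
The shock moves the curves to Qd = 153 - 2P and Qs = 3P - 133.
Clearing the new market: 153 - 2P = 3P - 133, so P = 57.2 and Q = 38.6.
ΔP = 57.2 − 65 = -7.8.

-7.8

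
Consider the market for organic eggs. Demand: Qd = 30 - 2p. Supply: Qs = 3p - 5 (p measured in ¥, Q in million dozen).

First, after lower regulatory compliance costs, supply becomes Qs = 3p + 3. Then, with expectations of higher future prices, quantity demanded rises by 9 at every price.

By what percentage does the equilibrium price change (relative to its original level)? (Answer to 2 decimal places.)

+2.86

Before the shock: 30 - 2p = 3p - 5 ⇒ 35 = 5p ⇒ p = 7, Q = 16.
After the shift, demand is Qd = 39 - 2p and supply is Qs = 3p + 3.
Equate the new curves: 39 - 2p = 3p + 3, giving 36 = 5p, p = 7.2, Q = 24.6.
%Δp = (7.2 − 7) / 7 × 100 = +2.86%.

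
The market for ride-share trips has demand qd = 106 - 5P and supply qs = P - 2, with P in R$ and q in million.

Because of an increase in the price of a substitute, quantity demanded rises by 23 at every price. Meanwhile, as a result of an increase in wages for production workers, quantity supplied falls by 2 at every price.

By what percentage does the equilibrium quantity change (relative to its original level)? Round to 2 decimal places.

+13.54

Solve the original market: 106 - 5P = P - 2, hence P = 18 and q = 16.
The new curves are qd = 129 - 5P (demand) and qs = P - 4 (supply).
New equilibrium: 129 - 5P = P - 4 ⇒ 133 = 6P ⇒ P = 133/6 ≈ 22.1667, q = 109/6 ≈ 18.1667.
%Δq = (18.1667 − 16) / 16 × 100 = +13.54%.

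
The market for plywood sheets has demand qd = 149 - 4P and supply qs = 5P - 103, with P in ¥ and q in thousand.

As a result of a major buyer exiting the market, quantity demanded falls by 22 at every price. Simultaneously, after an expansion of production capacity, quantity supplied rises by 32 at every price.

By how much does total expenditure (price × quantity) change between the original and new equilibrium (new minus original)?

-178

Original equilibrium: 149 - 4P = 5P - 103 gives 252 = 9P, so P = 28 and q = 37.
With the change applied: demand qd = 127 - 4P, supply qs = 5P - 71.
Setting them equal: 127 - 4P = 5P - 71 → 198 = 9P, so P = 22 and q = 39.
Expenditure moves from 28×37 = 1036 to 22×39 = 858; change = -178.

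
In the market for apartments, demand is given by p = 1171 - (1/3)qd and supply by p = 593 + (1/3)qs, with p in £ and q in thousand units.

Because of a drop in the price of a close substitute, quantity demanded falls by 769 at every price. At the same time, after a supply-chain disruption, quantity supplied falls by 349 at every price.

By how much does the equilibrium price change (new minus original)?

Before the shock: 3513 - 3p = 3p - 1779 ⇒ 5292 = 6p ⇒ p = 882, q = 867.
With the change applied: demand qd = 2744 - 3p, supply qs = 3p - 2128.
Setting them equal: 2744 - 3p = 3p - 2128 → 4872 = 6p, so p = 812 and q = 308.
Δp = 812 − 882 = -70.

-70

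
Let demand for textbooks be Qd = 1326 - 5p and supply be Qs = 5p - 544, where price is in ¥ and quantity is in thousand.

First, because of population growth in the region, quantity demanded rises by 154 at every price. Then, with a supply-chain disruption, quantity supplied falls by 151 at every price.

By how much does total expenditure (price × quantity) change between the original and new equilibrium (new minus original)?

+12251.75

Initially, 1326 - 5p = 5p - 544, so 1870 = 10p and p = 187, Q = 391.
With the change applied: demand Qd = 1480 - 5p, supply Qs = 5p - 695.
New equilibrium: 1480 - 5p = 5p - 695 ⇒ 2175 = 10p ⇒ p = 217.5, Q = 392.5.
Expenditure moves from 187×391 = 73117 to 217.5×392.5 = 85368.75; change = +12251.75.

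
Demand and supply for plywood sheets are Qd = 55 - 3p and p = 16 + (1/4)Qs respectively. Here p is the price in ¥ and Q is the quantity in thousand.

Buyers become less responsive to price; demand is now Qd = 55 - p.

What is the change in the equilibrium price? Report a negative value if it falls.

Original equilibrium: 55 - 3p = 4p - 64 gives 119 = 7p, so p = 17 and Q = 4.
With the change applied: demand Qd = 55 - p, supply Qs = 4p - 64.
New equilibrium: 55 - p = 4p - 64 ⇒ 119 = 5p ⇒ p = 23.8, Q = 31.2.
Δp = 23.8 − 17 = +6.8.

+6.8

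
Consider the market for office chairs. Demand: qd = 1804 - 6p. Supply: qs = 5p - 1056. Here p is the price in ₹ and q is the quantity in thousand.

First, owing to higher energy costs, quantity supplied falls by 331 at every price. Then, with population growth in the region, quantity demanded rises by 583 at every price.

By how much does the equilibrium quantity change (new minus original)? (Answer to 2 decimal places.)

Solve the original market: 1804 - 6p = 5p - 1056, hence p = 260 and q = 244.
After the shift, demand is qd = 2387 - 6p and supply is qs = 5p - 1387.
New equilibrium: 2387 - 6p = 5p - 1387 ⇒ 3774 = 11p ⇒ p = 3774/11 ≈ 343.0909, q = 3613/11 ≈ 328.4545.
Δq = 328.4545 − 244 = +84.45.

+84.45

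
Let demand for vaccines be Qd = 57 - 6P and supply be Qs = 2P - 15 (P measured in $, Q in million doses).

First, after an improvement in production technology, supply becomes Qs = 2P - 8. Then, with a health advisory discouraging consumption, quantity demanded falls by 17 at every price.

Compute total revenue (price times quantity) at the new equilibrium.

24

Original equilibrium: 57 - 6P = 2P - 15 gives 72 = 8P, so P = 9 and Q = 3.
With the change applied: demand Qd = 40 - 6P, supply Qs = 2P - 8.
Setting them equal: 40 - 6P = 2P - 8 → 48 = 8P, so P = 6 and Q = 4.
New expenditure = 6 × 4 = 24.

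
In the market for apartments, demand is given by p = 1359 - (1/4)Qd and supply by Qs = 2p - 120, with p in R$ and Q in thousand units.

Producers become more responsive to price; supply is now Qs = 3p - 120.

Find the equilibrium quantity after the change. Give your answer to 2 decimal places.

2261.14

Original equilibrium: 5436 - 4p = 2p - 120 gives 5556 = 6p, so p = 926 and Q = 1732.
The new curves are Qd = 5436 - 4p (demand) and Qs = 3p - 120 (supply).
Equate the new curves: 5436 - 4p = 3p - 120, giving 5556 = 7p, p = 5556/7 ≈ 793.7143, Q = 15828/7 ≈ 2261.1429.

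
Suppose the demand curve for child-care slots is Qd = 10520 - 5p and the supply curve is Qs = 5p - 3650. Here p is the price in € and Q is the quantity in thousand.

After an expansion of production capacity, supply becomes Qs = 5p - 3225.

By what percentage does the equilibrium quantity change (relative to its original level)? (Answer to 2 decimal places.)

+6.19

Solve the original market: 10520 - 5p = 5p - 3650, hence p = 1417 and Q = 3435.
After the shift, demand is Qd = 10520 - 5p and supply is Qs = 5p - 3225.
New equilibrium: 10520 - 5p = 5p - 3225 ⇒ 13745 = 10p ⇒ p = 1374.5, Q = 3647.5.
%ΔQ = (3647.5 − 3435) / 3435 × 100 = +6.19%.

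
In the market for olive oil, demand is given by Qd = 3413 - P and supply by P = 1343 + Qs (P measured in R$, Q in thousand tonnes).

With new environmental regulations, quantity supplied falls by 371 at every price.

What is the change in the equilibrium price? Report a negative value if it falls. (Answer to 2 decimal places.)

+185.50

Before the shock: 3413 - P = P - 1343 ⇒ 4756 = 2P ⇒ P = 2378, Q = 1035.
With the change applied: demand Qd = 3413 - P, supply Qs = P - 1714.
Equate the new curves: 3413 - P = P - 1714, giving 5127 = 2P, P = 2563.5, Q = 849.5.
ΔP = 2563.5 − 2378 = +185.50.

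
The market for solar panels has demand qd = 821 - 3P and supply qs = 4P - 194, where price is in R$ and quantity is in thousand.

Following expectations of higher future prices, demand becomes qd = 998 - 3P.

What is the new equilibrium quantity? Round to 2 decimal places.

487.14

Initially, 821 - 3P = 4P - 194, so 1015 = 7P and P = 145, q = 386.
After the shift, demand is qd = 998 - 3P and supply is qs = 4P - 194.
Clearing the new market: 998 - 3P = 4P - 194, so P = 1192/7 ≈ 170.2857 and q = 3410/7 ≈ 487.1429.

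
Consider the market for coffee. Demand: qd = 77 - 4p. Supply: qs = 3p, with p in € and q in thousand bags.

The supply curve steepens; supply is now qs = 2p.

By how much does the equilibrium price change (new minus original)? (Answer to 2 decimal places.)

Initially, 77 - 4p = 3p, so 77 = 7p and p = 11, q = 33.
The shock moves the curves to qd = 77 - 4p and qs = 2p.
Clearing the new market: 77 - 4p = 2p, so p = 77/6 ≈ 12.8333 and q = 77/3 ≈ 25.6667.
Δp = 12.8333 − 11 = +1.83.

+1.83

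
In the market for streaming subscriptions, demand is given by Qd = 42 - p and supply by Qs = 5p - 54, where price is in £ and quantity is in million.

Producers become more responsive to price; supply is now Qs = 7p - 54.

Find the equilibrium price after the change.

12

Initially, 42 - p = 5p - 54, so 96 = 6p and p = 16, Q = 26.
The new curves are Qd = 42 - p (demand) and Qs = 7p - 54 (supply).
Equate the new curves: 42 - p = 7p - 54, giving 96 = 8p, p = 12, Q = 30.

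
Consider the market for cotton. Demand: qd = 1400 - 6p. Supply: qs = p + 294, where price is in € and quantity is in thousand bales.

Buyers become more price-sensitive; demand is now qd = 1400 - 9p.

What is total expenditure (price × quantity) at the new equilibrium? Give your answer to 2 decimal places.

Solve the original market: 1400 - 6p = p + 294, hence p = 158 and q = 452.
The new curves are qd = 1400 - 9p (demand) and qs = p + 294 (supply).
Equate the new curves: 1400 - 9p = p + 294, giving 1106 = 10p, p = 110.6, q = 404.6.
New expenditure = 110.6 × 404.6 = 44748.76.

44748.76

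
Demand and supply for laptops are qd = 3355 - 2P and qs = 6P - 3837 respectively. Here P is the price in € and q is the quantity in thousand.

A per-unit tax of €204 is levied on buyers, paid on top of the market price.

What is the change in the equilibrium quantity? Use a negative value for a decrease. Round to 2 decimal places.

Solve the original market: 3355 - 2P = 6P - 3837, hence P = 899 and q = 1557.
Since buyers pay the price plus the tax, the effective demand curve becomes qd = 2947 - 2P.
Setting them equal: 2947 - 2P = 6P - 3837 → 6784 = 8P, so P = 848 and q = 1251.
Δq = 1251 − 1557 = -306.00.

-306.00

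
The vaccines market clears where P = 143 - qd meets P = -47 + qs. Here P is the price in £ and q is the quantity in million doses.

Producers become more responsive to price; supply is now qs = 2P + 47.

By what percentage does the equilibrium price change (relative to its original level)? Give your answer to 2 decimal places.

-33.33

Initially, 143 - P = P + 47, so 96 = 2P and P = 48, q = 95.
The shock moves the curves to qd = 143 - P and qs = 2P + 47.
Equate the new curves: 143 - P = 2P + 47, giving 96 = 3P, P = 32, q = 111.
%ΔP = (32 − 48) / 48 × 100 = -33.33%.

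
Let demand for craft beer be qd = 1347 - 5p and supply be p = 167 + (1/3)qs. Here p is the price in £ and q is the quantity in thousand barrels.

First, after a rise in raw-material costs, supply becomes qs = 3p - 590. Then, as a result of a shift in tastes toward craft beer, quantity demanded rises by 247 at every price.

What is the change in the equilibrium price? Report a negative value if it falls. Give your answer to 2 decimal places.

+42.00

Before the shock: 1347 - 5p = 3p - 501 ⇒ 1848 = 8p ⇒ p = 231, q = 192.
After the shift, demand is qd = 1594 - 5p and supply is qs = 3p - 590.
New equilibrium: 1594 - 5p = 3p - 590 ⇒ 2184 = 8p ⇒ p = 273, q = 229.
Δp = 273 − 231 = +42.00.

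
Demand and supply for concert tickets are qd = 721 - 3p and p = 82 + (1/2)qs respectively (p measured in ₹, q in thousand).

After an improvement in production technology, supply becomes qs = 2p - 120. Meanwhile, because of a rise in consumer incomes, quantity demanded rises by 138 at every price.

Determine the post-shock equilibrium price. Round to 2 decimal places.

Solve the original market: 721 - 3p = 2p - 164, hence p = 177 and q = 190.
After the shift, demand is qd = 859 - 3p and supply is qs = 2p - 120.
Equate the new curves: 859 - 3p = 2p - 120, giving 979 = 5p, p = 195.8, q = 271.6.

195.80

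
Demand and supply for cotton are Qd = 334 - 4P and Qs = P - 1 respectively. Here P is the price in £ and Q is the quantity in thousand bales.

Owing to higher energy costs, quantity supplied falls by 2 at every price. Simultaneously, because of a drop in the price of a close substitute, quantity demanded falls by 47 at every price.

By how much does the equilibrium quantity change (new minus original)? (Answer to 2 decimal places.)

Solve the original market: 334 - 4P = P - 1, hence P = 67 and Q = 66.
After the shift, demand is Qd = 287 - 4P and supply is Qs = P - 3.
New equilibrium: 287 - 4P = P - 3 ⇒ 290 = 5P ⇒ P = 58, Q = 55.
ΔQ = 55 − 66 = -11.00.

-11.00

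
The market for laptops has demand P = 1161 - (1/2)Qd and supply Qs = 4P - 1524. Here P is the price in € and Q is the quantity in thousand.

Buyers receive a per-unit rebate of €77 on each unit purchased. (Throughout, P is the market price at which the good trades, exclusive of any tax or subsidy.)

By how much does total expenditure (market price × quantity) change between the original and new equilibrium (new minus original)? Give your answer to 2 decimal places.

+95137.78

Initially, 2322 - 2P = 4P - 1524, so 3846 = 6P and P = 641, Q = 1040.
Since buyers' out-of-pocket price is the market price minus the rebate, the effective demand curve becomes Qd = 2476 - 2P.
Clearing the new market: 2476 - 2P = 4P - 1524, so P = 2000/3 ≈ 666.6667 and Q = 3428/3 ≈ 1142.6667.
Expenditure moves from 641×1040 = 666640 to 666.6667×1142.6667 = 761777.7778; change = +95137.78.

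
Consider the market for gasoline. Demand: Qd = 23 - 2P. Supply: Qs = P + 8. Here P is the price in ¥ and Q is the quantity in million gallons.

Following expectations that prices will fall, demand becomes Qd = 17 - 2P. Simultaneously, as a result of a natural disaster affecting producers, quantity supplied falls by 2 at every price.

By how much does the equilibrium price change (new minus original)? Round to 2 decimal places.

-1.33

Original equilibrium: 23 - 2P = P + 8 gives 15 = 3P, so P = 5 and Q = 13.
The shock moves the curves to Qd = 17 - 2P and Qs = P + 6.
Equate the new curves: 17 - 2P = P + 6, giving 11 = 3P, P = 11/3 ≈ 3.6667, Q = 29/3 ≈ 9.6667.
ΔP = 3.6667 − 5 = -1.33.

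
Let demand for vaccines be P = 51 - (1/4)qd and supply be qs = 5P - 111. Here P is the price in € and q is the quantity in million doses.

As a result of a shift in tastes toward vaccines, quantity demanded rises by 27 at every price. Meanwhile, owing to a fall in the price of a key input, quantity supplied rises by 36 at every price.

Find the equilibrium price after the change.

34

Before the shock: 204 - 4P = 5P - 111 ⇒ 315 = 9P ⇒ P = 35, q = 64.
The new curves are qd = 231 - 4P (demand) and qs = 5P - 75 (supply).
New equilibrium: 231 - 4P = 5P - 75 ⇒ 306 = 9P ⇒ P = 34, q = 95.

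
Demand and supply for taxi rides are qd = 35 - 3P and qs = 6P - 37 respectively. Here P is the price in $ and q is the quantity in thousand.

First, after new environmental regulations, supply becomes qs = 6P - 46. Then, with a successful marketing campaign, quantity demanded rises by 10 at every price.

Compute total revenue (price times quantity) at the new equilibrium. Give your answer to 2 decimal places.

148.30

Original equilibrium: 35 - 3P = 6P - 37 gives 72 = 9P, so P = 8 and q = 11.
The shock moves the curves to qd = 45 - 3P and qs = 6P - 46.
Setting them equal: 45 - 3P = 6P - 46 → 91 = 9P, so P = 91/9 ≈ 10.1111 and q = 44/3 ≈ 14.6667.
New expenditure = 10.1111 × 14.6667 = 148.30.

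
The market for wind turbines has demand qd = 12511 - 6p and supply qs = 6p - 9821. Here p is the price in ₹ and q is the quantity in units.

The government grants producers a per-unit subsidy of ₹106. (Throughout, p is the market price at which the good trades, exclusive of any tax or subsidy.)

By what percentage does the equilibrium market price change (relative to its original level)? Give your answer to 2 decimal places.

Solve the original market: 12511 - 6p = 6p - 9821, hence p = 1861 and q = 1345.
Since sellers receive the price plus the subsidy, the effective supply curve becomes qs = 6p - 9185.
Clearing the new market: 12511 - 6p = 6p - 9185, so p = 1808 and q = 1663.
%Δp = (1808 − 1861) / 1861 × 100 = -2.85%.

-2.85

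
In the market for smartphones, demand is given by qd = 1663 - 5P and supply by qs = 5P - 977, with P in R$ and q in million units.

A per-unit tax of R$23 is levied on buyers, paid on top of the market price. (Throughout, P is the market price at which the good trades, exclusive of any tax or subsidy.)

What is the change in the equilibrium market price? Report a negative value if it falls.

-11.5

Initially, 1663 - 5P = 5P - 977, so 2640 = 10P and P = 264, q = 343.
Since buyers pay the price plus the tax, the effective demand curve becomes qd = 1548 - 5P.
Equate the new curves: 1548 - 5P = 5P - 977, giving 2525 = 10P, P = 252.5, q = 285.5.
ΔP = 252.5 − 264 = -11.5.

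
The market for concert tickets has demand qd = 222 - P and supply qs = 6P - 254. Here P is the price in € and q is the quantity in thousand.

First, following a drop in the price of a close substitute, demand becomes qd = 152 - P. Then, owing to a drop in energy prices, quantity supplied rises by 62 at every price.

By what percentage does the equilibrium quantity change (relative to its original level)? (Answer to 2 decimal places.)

Initially, 222 - P = 6P - 254, so 476 = 7P and P = 68, q = 154.
With the change applied: demand qd = 152 - P, supply qs = 6P - 192.
Clearing the new market: 152 - P = 6P - 192, so P = 344/7 ≈ 49.1429 and q = 720/7 ≈ 102.8571.
%Δq = (102.8571 − 154) / 154 × 100 = -33.21%.

-33.21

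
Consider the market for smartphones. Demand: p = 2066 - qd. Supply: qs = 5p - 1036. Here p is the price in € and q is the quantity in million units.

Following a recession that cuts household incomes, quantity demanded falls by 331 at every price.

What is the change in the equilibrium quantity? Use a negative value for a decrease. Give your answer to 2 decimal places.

-275.83

Original equilibrium: 2066 - p = 5p - 1036 gives 3102 = 6p, so p = 517 and q = 1549.
The shock moves the curves to qd = 1735 - p and qs = 5p - 1036.
Setting them equal: 1735 - p = 5p - 1036 → 2771 = 6p, so p = 2771/6 ≈ 461.8333 and q = 7639/6 ≈ 1273.1667.
Δq = 1273.1667 − 1549 = -275.83.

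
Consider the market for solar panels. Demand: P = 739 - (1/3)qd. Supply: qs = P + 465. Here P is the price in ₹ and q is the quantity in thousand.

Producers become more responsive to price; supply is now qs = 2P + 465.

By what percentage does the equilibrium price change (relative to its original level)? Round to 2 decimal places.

Before the shock: 2217 - 3P = P + 465 ⇒ 1752 = 4P ⇒ P = 438, q = 903.
The new curves are qd = 2217 - 3P (demand) and qs = 2P + 465 (supply).
New equilibrium: 2217 - 3P = 2P + 465 ⇒ 1752 = 5P ⇒ P = 350.4, q = 1165.8.
%ΔP = (350.4 − 438) / 438 × 100 = -20.00%.

-20.00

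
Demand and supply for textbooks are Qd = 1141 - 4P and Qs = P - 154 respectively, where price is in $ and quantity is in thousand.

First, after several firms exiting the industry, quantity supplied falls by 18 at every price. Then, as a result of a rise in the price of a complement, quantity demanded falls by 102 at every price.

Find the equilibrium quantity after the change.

70.2

Before the shock: 1141 - 4P = P - 154 ⇒ 1295 = 5P ⇒ P = 259, Q = 105.
After the shift, demand is Qd = 1039 - 4P and supply is Qs = P - 172.
Clearing the new market: 1039 - 4P = P - 172, so P = 242.2 and Q = 70.2.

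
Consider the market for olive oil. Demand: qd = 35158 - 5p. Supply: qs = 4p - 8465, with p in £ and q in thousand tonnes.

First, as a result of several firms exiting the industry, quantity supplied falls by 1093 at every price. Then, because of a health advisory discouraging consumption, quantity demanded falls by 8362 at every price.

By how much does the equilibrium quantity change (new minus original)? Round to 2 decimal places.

Initially, 35158 - 5p = 4p - 8465, so 43623 = 9p and p = 4847, q = 10923.
The new curves are qd = 26796 - 5p (demand) and qs = 4p - 9558 (supply).
Equate the new curves: 26796 - 5p = 4p - 9558, giving 36354 = 9p, p = 12118/3 ≈ 4039.3333, q = 19798/3 ≈ 6599.3333.
Δq = 6599.3333 − 10923 = -4323.67.

-4323.67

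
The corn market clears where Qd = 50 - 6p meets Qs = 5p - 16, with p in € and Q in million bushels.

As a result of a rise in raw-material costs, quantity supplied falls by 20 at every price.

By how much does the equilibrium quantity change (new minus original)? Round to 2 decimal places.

Before the shock: 50 - 6p = 5p - 16 ⇒ 66 = 11p ⇒ p = 6, Q = 14.
With the change applied: demand Qd = 50 - 6p, supply Qs = 5p - 36.
New equilibrium: 50 - 6p = 5p - 36 ⇒ 86 = 11p ⇒ p = 86/11 ≈ 7.8182, Q = 34/11 ≈ 3.0909.
ΔQ = 3.0909 − 14 = -10.91.

-10.91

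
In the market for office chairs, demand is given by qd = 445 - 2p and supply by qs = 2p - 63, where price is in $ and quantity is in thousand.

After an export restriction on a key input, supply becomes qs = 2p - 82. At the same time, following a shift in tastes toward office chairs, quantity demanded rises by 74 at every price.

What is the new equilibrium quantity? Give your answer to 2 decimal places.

218.50

Original equilibrium: 445 - 2p = 2p - 63 gives 508 = 4p, so p = 127 and q = 191.
The shock moves the curves to qd = 519 - 2p and qs = 2p - 82.
Setting them equal: 519 - 2p = 2p - 82 → 601 = 4p, so p = 150.25 and q = 218.5.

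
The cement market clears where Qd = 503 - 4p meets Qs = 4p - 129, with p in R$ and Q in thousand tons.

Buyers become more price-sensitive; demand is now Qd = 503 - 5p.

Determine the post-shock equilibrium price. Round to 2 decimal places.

Initially, 503 - 4p = 4p - 129, so 632 = 8p and p = 79, Q = 187.
After the shift, demand is Qd = 503 - 5p and supply is Qs = 4p - 129.
Setting them equal: 503 - 5p = 4p - 129 → 632 = 9p, so p = 632/9 ≈ 70.2222 and Q = 1367/9 ≈ 151.8889.

70.22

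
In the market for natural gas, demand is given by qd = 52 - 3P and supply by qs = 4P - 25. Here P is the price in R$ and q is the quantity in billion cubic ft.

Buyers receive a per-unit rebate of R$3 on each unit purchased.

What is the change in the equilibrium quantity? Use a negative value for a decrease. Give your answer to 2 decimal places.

+5.14

Original equilibrium: 52 - 3P = 4P - 25 gives 77 = 7P, so P = 11 and q = 19.
Since buyers' out-of-pocket price is the market price minus the rebate, the effective demand curve becomes qd = 61 - 3P.
Equate the new curves: 61 - 3P = 4P - 25, giving 86 = 7P, P = 86/7 ≈ 12.2857, q = 169/7 ≈ 24.1429.
Δq = 24.1429 − 19 = +5.14.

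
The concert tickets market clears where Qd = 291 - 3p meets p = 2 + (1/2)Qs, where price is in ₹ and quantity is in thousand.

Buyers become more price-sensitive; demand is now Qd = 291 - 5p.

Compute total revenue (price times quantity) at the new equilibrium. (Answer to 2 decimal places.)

Solve the original market: 291 - 3p = 2p - 4, hence p = 59 and Q = 114.
The shock moves the curves to Qd = 291 - 5p and Qs = 2p - 4.
Equate the new curves: 291 - 5p = 2p - 4, giving 295 = 7p, p = 295/7 ≈ 42.1429, Q = 562/7 ≈ 80.2857.
New expenditure = 42.1429 × 80.2857 = 3383.47.

3383.47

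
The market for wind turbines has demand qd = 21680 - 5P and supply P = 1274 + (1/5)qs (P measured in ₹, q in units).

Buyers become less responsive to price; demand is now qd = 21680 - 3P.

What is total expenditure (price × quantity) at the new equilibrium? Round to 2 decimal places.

39134132.81

Solve the original market: 21680 - 5P = 5P - 6370, hence P = 2805 and q = 7655.
After the shift, demand is qd = 21680 - 3P and supply is qs = 5P - 6370.
Setting them equal: 21680 - 3P = 5P - 6370 → 28050 = 8P, so P = 3506.25 and q = 11161.25.
New expenditure = 3506.25 × 11161.25 = 39134132.81.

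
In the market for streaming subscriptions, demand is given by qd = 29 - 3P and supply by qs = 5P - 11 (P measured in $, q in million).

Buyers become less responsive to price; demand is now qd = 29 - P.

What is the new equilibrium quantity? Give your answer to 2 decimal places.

Solve the original market: 29 - 3P = 5P - 11, hence P = 5 and q = 14.
The new curves are qd = 29 - P (demand) and qs = 5P - 11 (supply).
New equilibrium: 29 - P = 5P - 11 ⇒ 40 = 6P ⇒ P = 20/3 ≈ 6.6667, q = 67/3 ≈ 22.3333.

22.33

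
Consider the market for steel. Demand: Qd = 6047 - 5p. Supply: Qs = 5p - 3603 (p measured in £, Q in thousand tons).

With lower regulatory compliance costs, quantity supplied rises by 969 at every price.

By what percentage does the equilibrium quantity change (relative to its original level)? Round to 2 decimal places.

Solve the original market: 6047 - 5p = 5p - 3603, hence p = 965 and Q = 1222.
After the shift, demand is Qd = 6047 - 5p and supply is Qs = 5p - 2634.
Equate the new curves: 6047 - 5p = 5p - 2634, giving 8681 = 10p, p = 868.1, Q = 1706.5.
%ΔQ = (1706.5 − 1222) / 1222 × 100 = +39.65%.

+39.65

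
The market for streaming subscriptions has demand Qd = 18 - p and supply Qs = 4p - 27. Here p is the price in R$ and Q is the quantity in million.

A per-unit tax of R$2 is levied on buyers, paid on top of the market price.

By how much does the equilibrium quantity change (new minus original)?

-1.6

Initially, 18 - p = 4p - 27, so 45 = 5p and p = 9, Q = 9.
Since buyers pay the price plus the tax, the effective demand curve becomes Qd = 16 - p.
Clearing the new market: 16 - p = 4p - 27, so p = 8.6 and Q = 7.4.
ΔQ = 7.4 − 9 = -1.6.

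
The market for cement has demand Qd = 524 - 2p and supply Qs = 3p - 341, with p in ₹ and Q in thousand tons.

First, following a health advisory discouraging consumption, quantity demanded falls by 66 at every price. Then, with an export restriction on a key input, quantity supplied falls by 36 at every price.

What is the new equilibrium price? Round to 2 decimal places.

Initially, 524 - 2p = 3p - 341, so 865 = 5p and p = 173, Q = 178.
After the shift, demand is Qd = 458 - 2p and supply is Qs = 3p - 377.
New equilibrium: 458 - 2p = 3p - 377 ⇒ 835 = 5p ⇒ p = 167, Q = 124.

167.00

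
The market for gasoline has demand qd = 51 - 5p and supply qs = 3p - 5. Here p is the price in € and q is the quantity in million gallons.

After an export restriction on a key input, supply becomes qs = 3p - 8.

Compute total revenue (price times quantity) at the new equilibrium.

Original equilibrium: 51 - 5p = 3p - 5 gives 56 = 8p, so p = 7 and q = 16.
With the change applied: demand qd = 51 - 5p, supply qs = 3p - 8.
Equate the new curves: 51 - 5p = 3p - 8, giving 59 = 8p, p = 7.375, q = 14.125.
New expenditure = 7.375 × 14.125 = 104.171875.

104.171875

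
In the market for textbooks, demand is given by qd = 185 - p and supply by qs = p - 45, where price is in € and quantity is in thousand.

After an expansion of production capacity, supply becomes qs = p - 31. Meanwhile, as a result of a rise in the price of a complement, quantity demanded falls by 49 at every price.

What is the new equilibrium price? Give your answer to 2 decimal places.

Solve the original market: 185 - p = p - 45, hence p = 115 and q = 70.
After the shift, demand is qd = 136 - p and supply is qs = p - 31.
Clearing the new market: 136 - p = p - 31, so p = 83.5 and q = 52.5.

83.50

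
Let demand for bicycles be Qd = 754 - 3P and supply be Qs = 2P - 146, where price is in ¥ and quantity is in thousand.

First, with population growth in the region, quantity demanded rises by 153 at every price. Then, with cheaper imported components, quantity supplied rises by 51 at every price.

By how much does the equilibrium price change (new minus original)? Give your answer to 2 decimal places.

Before the shock: 754 - 3P = 2P - 146 ⇒ 900 = 5P ⇒ P = 180, Q = 214.
The shock moves the curves to Qd = 907 - 3P and Qs = 2P - 95.
Clearing the new market: 907 - 3P = 2P - 95, so P = 200.4 and Q = 305.8.
ΔP = 200.4 − 180 = +20.40.

+20.40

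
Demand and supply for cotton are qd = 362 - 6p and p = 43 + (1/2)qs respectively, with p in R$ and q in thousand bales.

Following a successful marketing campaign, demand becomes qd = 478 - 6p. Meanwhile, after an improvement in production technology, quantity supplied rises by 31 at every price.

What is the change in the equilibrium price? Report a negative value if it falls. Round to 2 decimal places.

+10.63

Original equilibrium: 362 - 6p = 2p - 86 gives 448 = 8p, so p = 56 and q = 26.
With the change applied: demand qd = 478 - 6p, supply qs = 2p - 55.
Equate the new curves: 478 - 6p = 2p - 55, giving 533 = 8p, p = 66.625, q = 78.25.
Δp = 66.625 − 56 = +10.63.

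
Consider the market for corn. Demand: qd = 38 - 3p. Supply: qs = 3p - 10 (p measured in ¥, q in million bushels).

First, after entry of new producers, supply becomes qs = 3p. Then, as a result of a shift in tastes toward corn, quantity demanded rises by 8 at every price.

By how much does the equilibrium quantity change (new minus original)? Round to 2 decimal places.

Before the shock: 38 - 3p = 3p - 10 ⇒ 48 = 6p ⇒ p = 8, q = 14.
The shock moves the curves to qd = 46 - 3p and qs = 3p.
Equate the new curves: 46 - 3p = 3p, giving 46 = 6p, p = 23/3 ≈ 7.6667, q = 23.
Δq = 23 − 14 = +9.00.

+9.00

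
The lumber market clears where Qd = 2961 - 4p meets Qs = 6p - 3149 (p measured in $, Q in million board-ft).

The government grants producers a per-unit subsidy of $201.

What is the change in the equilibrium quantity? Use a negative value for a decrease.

+482.4

Original equilibrium: 2961 - 4p = 6p - 3149 gives 6110 = 10p, so p = 611 and Q = 517.
Since sellers receive the price plus the subsidy, the effective supply curve becomes Qs = 6p - 1943.
Clearing the new market: 2961 - 4p = 6p - 1943, so p = 490.4 and Q = 999.4.
ΔQ = 999.4 − 517 = +482.4.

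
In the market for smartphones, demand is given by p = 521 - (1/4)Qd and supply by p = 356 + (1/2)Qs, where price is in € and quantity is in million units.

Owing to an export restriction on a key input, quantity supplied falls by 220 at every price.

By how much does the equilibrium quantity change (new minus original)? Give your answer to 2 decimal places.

Solve the original market: 2084 - 4p = 2p - 712, hence p = 466 and Q = 220.
With the change applied: demand Qd = 2084 - 4p, supply Qs = 2p - 932.
Clearing the new market: 2084 - 4p = 2p - 932, so p = 1508/3 ≈ 502.6667 and Q = 220/3 ≈ 73.3333.
ΔQ = 73.3333 − 220 = -146.67.

-146.67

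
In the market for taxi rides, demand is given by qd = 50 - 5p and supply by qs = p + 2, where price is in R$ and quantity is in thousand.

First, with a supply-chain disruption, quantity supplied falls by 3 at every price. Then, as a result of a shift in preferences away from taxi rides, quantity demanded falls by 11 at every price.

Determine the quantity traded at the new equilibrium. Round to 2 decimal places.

5.67

Before the shock: 50 - 5p = p + 2 ⇒ 48 = 6p ⇒ p = 8, q = 10.
The shock moves the curves to qd = 39 - 5p and qs = p - 1.
Setting them equal: 39 - 5p = p - 1 → 40 = 6p, so p = 20/3 ≈ 6.6667 and q = 17/3 ≈ 5.6667.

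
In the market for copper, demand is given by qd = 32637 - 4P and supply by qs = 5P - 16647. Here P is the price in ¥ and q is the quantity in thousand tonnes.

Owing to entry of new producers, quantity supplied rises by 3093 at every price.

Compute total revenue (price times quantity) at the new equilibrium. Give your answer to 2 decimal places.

Original equilibrium: 32637 - 4P = 5P - 16647 gives 49284 = 9P, so P = 5476 and q = 10733.
With the change applied: demand qd = 32637 - 4P, supply qs = 5P - 13554.
New equilibrium: 32637 - 4P = 5P - 13554 ⇒ 46191 = 9P ⇒ P = 15397/3 ≈ 5132.3333, q = 36323/3 ≈ 12107.6667.
New expenditure = 5132.3333 × 12107.6667 = 62140581.22.

62140581.22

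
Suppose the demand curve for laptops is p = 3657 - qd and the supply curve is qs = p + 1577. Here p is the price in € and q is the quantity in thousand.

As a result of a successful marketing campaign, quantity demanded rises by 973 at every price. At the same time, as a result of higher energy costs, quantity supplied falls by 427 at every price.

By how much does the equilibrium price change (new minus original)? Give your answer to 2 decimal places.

+700.00

Original equilibrium: 3657 - p = p + 1577 gives 2080 = 2p, so p = 1040 and q = 2617.
The shock moves the curves to qd = 4630 - p and qs = p + 1150.
Equate the new curves: 4630 - p = p + 1150, giving 3480 = 2p, p = 1740, q = 2890.
Δp = 1740 − 1040 = +700.00.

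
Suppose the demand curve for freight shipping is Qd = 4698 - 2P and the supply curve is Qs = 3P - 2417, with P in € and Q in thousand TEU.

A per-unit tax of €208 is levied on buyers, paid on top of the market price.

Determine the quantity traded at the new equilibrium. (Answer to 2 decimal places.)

Before the shock: 4698 - 2P = 3P - 2417 ⇒ 7115 = 5P ⇒ P = 1423, Q = 1852.
Since buyers pay the price plus the tax, the effective demand curve becomes Qd = 4282 - 2P.
New equilibrium: 4282 - 2P = 3P - 2417 ⇒ 6699 = 5P ⇒ P = 1339.8, Q = 1602.4.

1602.40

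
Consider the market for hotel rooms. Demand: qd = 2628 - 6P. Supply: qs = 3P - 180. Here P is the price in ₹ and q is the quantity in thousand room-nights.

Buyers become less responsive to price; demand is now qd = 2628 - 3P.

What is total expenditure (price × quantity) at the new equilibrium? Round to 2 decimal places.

572832.00

Initially, 2628 - 6P = 3P - 180, so 2808 = 9P and P = 312, q = 756.
With the change applied: demand qd = 2628 - 3P, supply qs = 3P - 180.
New equilibrium: 2628 - 3P = 3P - 180 ⇒ 2808 = 6P ⇒ P = 468, q = 1224.
New expenditure = 468 × 1224 = 572832.00.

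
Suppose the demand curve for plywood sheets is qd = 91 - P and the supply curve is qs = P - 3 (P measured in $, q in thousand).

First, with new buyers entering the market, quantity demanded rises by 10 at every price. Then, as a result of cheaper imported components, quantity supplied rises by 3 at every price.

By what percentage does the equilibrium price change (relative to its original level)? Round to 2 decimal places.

Before the shock: 91 - P = P - 3 ⇒ 94 = 2P ⇒ P = 47, q = 44.
With the change applied: demand qd = 101 - P, supply qs = P.
Setting them equal: 101 - P = P → 101 = 2P, so P = 50.5 and q = 50.5.
%ΔP = (50.5 − 47) / 47 × 100 = +7.45%.

+7.45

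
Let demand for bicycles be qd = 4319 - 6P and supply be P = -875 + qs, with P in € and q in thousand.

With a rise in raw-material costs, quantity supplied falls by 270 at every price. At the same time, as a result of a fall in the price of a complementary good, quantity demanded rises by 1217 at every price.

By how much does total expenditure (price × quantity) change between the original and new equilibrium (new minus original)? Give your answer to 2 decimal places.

Original equilibrium: 4319 - 6P = P + 875 gives 3444 = 7P, so P = 492 and q = 1367.
The shock moves the curves to qd = 5536 - 6P and qs = P + 605.
New equilibrium: 5536 - 6P = P + 605 ⇒ 4931 = 7P ⇒ P = 4931/7 ≈ 704.4286, q = 9166/7 ≈ 1309.4286.
Expenditure moves from 492×1367 = 672564 to 704.4286×1309.4286 = 922398.8980; change = +249834.90.

+249834.90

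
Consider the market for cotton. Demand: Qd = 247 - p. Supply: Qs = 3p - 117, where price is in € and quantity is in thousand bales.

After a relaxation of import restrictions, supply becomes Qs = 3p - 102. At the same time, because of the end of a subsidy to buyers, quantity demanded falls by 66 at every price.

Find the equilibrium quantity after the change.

Initially, 247 - p = 3p - 117, so 364 = 4p and p = 91, Q = 156.
The shock moves the curves to Qd = 181 - p and Qs = 3p - 102.
Clearing the new market: 181 - p = 3p - 102, so p = 70.75 and Q = 110.25.

110.25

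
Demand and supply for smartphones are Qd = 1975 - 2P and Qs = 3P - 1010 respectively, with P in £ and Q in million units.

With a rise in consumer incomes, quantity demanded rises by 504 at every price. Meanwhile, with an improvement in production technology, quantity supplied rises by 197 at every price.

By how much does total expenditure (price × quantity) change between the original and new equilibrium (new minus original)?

Original equilibrium: 1975 - 2P = 3P - 1010 gives 2985 = 5P, so P = 597 and Q = 781.
The shock moves the curves to Qd = 2479 - 2P and Qs = 3P - 813.
Equate the new curves: 2479 - 2P = 3P - 813, giving 3292 = 5P, P = 658.4, Q = 1162.2.
Expenditure moves from 597×781 = 466257 to 658.4×1162.2 = 765192.48; change = +298935.48.

+298935.48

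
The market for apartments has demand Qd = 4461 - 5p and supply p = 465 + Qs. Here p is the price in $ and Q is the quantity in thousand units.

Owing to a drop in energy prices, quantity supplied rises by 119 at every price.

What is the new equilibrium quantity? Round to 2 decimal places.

Initially, 4461 - 5p = p - 465, so 4926 = 6p and p = 821, Q = 356.
With the change applied: demand Qd = 4461 - 5p, supply Qs = p - 346.
Clearing the new market: 4461 - 5p = p - 346, so p = 4807/6 ≈ 801.1667 and Q = 2731/6 ≈ 455.1667.

455.17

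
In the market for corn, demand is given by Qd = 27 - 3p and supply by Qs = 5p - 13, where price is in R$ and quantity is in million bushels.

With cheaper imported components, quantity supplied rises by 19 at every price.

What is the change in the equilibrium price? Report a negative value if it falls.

-2.375

Original equilibrium: 27 - 3p = 5p - 13 gives 40 = 8p, so p = 5 and Q = 12.
After the shift, demand is Qd = 27 - 3p and supply is Qs = 5p + 6.
Equate the new curves: 27 - 3p = 5p + 6, giving 21 = 8p, p = 2.625, Q = 19.125.
Δp = 2.625 − 5 = -2.375.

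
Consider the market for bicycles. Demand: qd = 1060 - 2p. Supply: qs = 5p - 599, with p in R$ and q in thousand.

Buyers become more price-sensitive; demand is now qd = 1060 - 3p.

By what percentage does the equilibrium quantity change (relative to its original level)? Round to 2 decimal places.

Original equilibrium: 1060 - 2p = 5p - 599 gives 1659 = 7p, so p = 237 and q = 586.
The new curves are qd = 1060 - 3p (demand) and qs = 5p - 599 (supply).
New equilibrium: 1060 - 3p = 5p - 599 ⇒ 1659 = 8p ⇒ p = 207.375, q = 437.875.
%Δq = (437.875 − 586) / 586 × 100 = -25.28%.

-25.28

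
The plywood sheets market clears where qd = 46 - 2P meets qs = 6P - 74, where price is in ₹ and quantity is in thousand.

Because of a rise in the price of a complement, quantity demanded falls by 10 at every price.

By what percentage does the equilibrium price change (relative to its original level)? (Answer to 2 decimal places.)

Initially, 46 - 2P = 6P - 74, so 120 = 8P and P = 15, q = 16.
The shock moves the curves to qd = 36 - 2P and qs = 6P - 74.
Setting them equal: 36 - 2P = 6P - 74 → 110 = 8P, so P = 13.75 and q = 8.5.
%ΔP = (13.75 − 15) / 15 × 100 = -8.33%.

-8.33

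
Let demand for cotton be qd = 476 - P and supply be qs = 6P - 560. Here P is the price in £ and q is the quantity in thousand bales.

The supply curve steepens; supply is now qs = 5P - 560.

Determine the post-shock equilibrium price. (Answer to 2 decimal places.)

Before the shock: 476 - P = 6P - 560 ⇒ 1036 = 7P ⇒ P = 148, q = 328.
The new curves are qd = 476 - P (demand) and qs = 5P - 560 (supply).
Equate the new curves: 476 - P = 5P - 560, giving 1036 = 6P, P = 518/3 ≈ 172.6667, q = 910/3 ≈ 303.3333.

172.67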